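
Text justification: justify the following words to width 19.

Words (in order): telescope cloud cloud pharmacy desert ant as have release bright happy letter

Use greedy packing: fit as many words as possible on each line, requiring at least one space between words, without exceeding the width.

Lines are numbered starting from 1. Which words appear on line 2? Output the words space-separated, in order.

Line 1: ['telescope', 'cloud'] (min_width=15, slack=4)
Line 2: ['cloud', 'pharmacy'] (min_width=14, slack=5)
Line 3: ['desert', 'ant', 'as', 'have'] (min_width=18, slack=1)
Line 4: ['release', 'bright'] (min_width=14, slack=5)
Line 5: ['happy', 'letter'] (min_width=12, slack=7)

Answer: cloud pharmacy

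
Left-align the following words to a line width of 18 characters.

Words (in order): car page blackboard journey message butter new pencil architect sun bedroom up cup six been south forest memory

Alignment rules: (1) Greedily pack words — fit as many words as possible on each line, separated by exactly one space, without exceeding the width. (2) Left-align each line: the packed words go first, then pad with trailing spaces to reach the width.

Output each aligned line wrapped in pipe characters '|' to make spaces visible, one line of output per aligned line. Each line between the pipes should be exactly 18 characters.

Line 1: ['car', 'page'] (min_width=8, slack=10)
Line 2: ['blackboard', 'journey'] (min_width=18, slack=0)
Line 3: ['message', 'butter', 'new'] (min_width=18, slack=0)
Line 4: ['pencil', 'architect'] (min_width=16, slack=2)
Line 5: ['sun', 'bedroom', 'up', 'cup'] (min_width=18, slack=0)
Line 6: ['six', 'been', 'south'] (min_width=14, slack=4)
Line 7: ['forest', 'memory'] (min_width=13, slack=5)

Answer: |car page          |
|blackboard journey|
|message butter new|
|pencil architect  |
|sun bedroom up cup|
|six been south    |
|forest memory     |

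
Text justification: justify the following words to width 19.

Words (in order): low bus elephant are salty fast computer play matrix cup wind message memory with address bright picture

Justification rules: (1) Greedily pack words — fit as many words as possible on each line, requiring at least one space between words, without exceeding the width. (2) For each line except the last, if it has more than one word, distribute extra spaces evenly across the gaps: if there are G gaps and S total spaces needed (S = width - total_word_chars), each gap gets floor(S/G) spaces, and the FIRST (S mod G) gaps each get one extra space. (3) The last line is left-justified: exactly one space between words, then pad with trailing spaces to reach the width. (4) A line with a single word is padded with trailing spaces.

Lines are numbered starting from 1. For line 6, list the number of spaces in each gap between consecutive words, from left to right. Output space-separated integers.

Answer: 6

Derivation:
Line 1: ['low', 'bus', 'elephant'] (min_width=16, slack=3)
Line 2: ['are', 'salty', 'fast'] (min_width=14, slack=5)
Line 3: ['computer', 'play'] (min_width=13, slack=6)
Line 4: ['matrix', 'cup', 'wind'] (min_width=15, slack=4)
Line 5: ['message', 'memory', 'with'] (min_width=19, slack=0)
Line 6: ['address', 'bright'] (min_width=14, slack=5)
Line 7: ['picture'] (min_width=7, slack=12)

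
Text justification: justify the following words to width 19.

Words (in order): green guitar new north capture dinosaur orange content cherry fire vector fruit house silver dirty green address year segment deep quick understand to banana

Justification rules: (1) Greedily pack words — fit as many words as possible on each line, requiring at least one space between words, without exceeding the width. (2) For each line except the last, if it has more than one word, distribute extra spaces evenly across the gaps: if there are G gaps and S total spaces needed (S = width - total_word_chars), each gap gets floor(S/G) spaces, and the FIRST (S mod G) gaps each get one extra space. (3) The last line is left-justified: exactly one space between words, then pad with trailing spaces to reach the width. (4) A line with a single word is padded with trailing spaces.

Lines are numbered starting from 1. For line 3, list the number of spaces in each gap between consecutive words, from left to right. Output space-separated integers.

Line 1: ['green', 'guitar', 'new'] (min_width=16, slack=3)
Line 2: ['north', 'capture'] (min_width=13, slack=6)
Line 3: ['dinosaur', 'orange'] (min_width=15, slack=4)
Line 4: ['content', 'cherry', 'fire'] (min_width=19, slack=0)
Line 5: ['vector', 'fruit', 'house'] (min_width=18, slack=1)
Line 6: ['silver', 'dirty', 'green'] (min_width=18, slack=1)
Line 7: ['address', 'year'] (min_width=12, slack=7)
Line 8: ['segment', 'deep', 'quick'] (min_width=18, slack=1)
Line 9: ['understand', 'to'] (min_width=13, slack=6)
Line 10: ['banana'] (min_width=6, slack=13)

Answer: 5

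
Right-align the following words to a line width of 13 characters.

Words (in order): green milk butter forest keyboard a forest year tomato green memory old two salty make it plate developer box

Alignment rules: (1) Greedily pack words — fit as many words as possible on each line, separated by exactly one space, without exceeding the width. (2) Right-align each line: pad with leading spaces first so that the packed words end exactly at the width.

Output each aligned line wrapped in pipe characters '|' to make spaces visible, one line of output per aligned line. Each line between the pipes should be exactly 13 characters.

Line 1: ['green', 'milk'] (min_width=10, slack=3)
Line 2: ['butter', 'forest'] (min_width=13, slack=0)
Line 3: ['keyboard', 'a'] (min_width=10, slack=3)
Line 4: ['forest', 'year'] (min_width=11, slack=2)
Line 5: ['tomato', 'green'] (min_width=12, slack=1)
Line 6: ['memory', 'old'] (min_width=10, slack=3)
Line 7: ['two', 'salty'] (min_width=9, slack=4)
Line 8: ['make', 'it', 'plate'] (min_width=13, slack=0)
Line 9: ['developer', 'box'] (min_width=13, slack=0)

Answer: |   green milk|
|butter forest|
|   keyboard a|
|  forest year|
| tomato green|
|   memory old|
|    two salty|
|make it plate|
|developer box|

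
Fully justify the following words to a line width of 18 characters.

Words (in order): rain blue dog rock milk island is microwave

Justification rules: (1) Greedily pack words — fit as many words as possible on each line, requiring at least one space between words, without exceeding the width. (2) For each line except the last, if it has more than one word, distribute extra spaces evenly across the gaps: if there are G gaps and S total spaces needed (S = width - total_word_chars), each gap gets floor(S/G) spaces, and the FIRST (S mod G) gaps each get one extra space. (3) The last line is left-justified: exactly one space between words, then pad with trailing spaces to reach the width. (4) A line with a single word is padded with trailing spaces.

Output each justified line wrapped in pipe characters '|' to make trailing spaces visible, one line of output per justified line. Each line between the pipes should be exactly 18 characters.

Answer: |rain blue dog rock|
|milk   island   is|
|microwave         |

Derivation:
Line 1: ['rain', 'blue', 'dog', 'rock'] (min_width=18, slack=0)
Line 2: ['milk', 'island', 'is'] (min_width=14, slack=4)
Line 3: ['microwave'] (min_width=9, slack=9)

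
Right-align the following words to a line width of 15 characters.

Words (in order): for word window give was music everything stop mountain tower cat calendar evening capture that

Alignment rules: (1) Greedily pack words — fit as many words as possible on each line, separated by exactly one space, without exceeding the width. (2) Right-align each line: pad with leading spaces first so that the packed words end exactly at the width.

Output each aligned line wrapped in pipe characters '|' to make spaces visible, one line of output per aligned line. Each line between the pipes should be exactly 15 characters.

Line 1: ['for', 'word', 'window'] (min_width=15, slack=0)
Line 2: ['give', 'was', 'music'] (min_width=14, slack=1)
Line 3: ['everything', 'stop'] (min_width=15, slack=0)
Line 4: ['mountain', 'tower'] (min_width=14, slack=1)
Line 5: ['cat', 'calendar'] (min_width=12, slack=3)
Line 6: ['evening', 'capture'] (min_width=15, slack=0)
Line 7: ['that'] (min_width=4, slack=11)

Answer: |for word window|
| give was music|
|everything stop|
| mountain tower|
|   cat calendar|
|evening capture|
|           that|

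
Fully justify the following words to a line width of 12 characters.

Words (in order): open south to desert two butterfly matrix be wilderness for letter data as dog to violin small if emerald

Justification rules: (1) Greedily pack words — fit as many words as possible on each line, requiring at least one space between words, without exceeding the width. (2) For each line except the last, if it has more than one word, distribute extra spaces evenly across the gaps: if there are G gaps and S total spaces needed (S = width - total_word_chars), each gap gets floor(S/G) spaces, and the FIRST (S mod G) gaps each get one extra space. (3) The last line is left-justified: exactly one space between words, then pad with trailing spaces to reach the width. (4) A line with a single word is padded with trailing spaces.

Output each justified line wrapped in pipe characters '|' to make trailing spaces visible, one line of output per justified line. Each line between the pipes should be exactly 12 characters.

Answer: |open   south|
|to    desert|
|two         |
|butterfly   |
|matrix    be|
|wilderness  |
|for   letter|
|data  as dog|
|to    violin|
|small     if|
|emerald     |

Derivation:
Line 1: ['open', 'south'] (min_width=10, slack=2)
Line 2: ['to', 'desert'] (min_width=9, slack=3)
Line 3: ['two'] (min_width=3, slack=9)
Line 4: ['butterfly'] (min_width=9, slack=3)
Line 5: ['matrix', 'be'] (min_width=9, slack=3)
Line 6: ['wilderness'] (min_width=10, slack=2)
Line 7: ['for', 'letter'] (min_width=10, slack=2)
Line 8: ['data', 'as', 'dog'] (min_width=11, slack=1)
Line 9: ['to', 'violin'] (min_width=9, slack=3)
Line 10: ['small', 'if'] (min_width=8, slack=4)
Line 11: ['emerald'] (min_width=7, slack=5)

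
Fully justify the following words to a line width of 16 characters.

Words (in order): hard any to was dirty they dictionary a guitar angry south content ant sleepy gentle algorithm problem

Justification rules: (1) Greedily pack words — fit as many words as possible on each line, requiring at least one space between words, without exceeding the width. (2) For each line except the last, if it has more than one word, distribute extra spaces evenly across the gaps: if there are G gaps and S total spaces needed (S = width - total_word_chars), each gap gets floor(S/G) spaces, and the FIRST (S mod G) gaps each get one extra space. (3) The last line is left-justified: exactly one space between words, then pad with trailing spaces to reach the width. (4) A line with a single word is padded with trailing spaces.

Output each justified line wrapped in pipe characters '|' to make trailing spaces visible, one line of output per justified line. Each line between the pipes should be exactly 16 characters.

Answer: |hard  any to was|
|dirty       they|
|dictionary     a|
|guitar     angry|
|south    content|
|ant       sleepy|
|gentle algorithm|
|problem         |

Derivation:
Line 1: ['hard', 'any', 'to', 'was'] (min_width=15, slack=1)
Line 2: ['dirty', 'they'] (min_width=10, slack=6)
Line 3: ['dictionary', 'a'] (min_width=12, slack=4)
Line 4: ['guitar', 'angry'] (min_width=12, slack=4)
Line 5: ['south', 'content'] (min_width=13, slack=3)
Line 6: ['ant', 'sleepy'] (min_width=10, slack=6)
Line 7: ['gentle', 'algorithm'] (min_width=16, slack=0)
Line 8: ['problem'] (min_width=7, slack=9)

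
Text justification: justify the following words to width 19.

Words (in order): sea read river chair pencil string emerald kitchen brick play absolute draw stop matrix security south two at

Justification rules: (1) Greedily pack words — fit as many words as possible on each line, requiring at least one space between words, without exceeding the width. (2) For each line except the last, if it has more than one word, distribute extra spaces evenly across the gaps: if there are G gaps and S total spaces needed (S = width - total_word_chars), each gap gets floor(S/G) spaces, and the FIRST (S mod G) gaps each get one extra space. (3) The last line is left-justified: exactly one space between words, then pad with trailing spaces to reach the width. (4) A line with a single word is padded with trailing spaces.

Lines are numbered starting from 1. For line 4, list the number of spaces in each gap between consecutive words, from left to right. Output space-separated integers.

Answer: 1 1

Derivation:
Line 1: ['sea', 'read', 'river'] (min_width=14, slack=5)
Line 2: ['chair', 'pencil', 'string'] (min_width=19, slack=0)
Line 3: ['emerald', 'kitchen'] (min_width=15, slack=4)
Line 4: ['brick', 'play', 'absolute'] (min_width=19, slack=0)
Line 5: ['draw', 'stop', 'matrix'] (min_width=16, slack=3)
Line 6: ['security', 'south', 'two'] (min_width=18, slack=1)
Line 7: ['at'] (min_width=2, slack=17)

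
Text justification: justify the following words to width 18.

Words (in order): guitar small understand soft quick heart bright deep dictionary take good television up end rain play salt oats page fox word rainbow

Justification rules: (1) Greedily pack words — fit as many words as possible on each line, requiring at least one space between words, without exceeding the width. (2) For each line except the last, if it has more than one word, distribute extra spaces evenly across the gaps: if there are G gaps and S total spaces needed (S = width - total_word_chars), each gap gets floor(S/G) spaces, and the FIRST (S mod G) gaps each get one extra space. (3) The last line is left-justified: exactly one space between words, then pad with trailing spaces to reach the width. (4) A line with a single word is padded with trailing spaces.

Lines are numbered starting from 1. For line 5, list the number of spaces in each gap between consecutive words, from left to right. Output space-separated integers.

Line 1: ['guitar', 'small'] (min_width=12, slack=6)
Line 2: ['understand', 'soft'] (min_width=15, slack=3)
Line 3: ['quick', 'heart', 'bright'] (min_width=18, slack=0)
Line 4: ['deep', 'dictionary'] (min_width=15, slack=3)
Line 5: ['take', 'good'] (min_width=9, slack=9)
Line 6: ['television', 'up', 'end'] (min_width=17, slack=1)
Line 7: ['rain', 'play', 'salt'] (min_width=14, slack=4)
Line 8: ['oats', 'page', 'fox', 'word'] (min_width=18, slack=0)
Line 9: ['rainbow'] (min_width=7, slack=11)

Answer: 10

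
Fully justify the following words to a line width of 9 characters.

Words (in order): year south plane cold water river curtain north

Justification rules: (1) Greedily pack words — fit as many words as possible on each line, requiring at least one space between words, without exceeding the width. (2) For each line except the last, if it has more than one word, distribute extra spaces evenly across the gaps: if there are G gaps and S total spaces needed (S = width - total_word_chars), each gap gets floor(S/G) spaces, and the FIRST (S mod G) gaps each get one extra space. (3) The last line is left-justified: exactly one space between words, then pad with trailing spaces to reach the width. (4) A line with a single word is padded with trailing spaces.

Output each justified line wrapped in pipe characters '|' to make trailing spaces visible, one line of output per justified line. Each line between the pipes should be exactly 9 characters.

Line 1: ['year'] (min_width=4, slack=5)
Line 2: ['south'] (min_width=5, slack=4)
Line 3: ['plane'] (min_width=5, slack=4)
Line 4: ['cold'] (min_width=4, slack=5)
Line 5: ['water'] (min_width=5, slack=4)
Line 6: ['river'] (min_width=5, slack=4)
Line 7: ['curtain'] (min_width=7, slack=2)
Line 8: ['north'] (min_width=5, slack=4)

Answer: |year     |
|south    |
|plane    |
|cold     |
|water    |
|river    |
|curtain  |
|north    |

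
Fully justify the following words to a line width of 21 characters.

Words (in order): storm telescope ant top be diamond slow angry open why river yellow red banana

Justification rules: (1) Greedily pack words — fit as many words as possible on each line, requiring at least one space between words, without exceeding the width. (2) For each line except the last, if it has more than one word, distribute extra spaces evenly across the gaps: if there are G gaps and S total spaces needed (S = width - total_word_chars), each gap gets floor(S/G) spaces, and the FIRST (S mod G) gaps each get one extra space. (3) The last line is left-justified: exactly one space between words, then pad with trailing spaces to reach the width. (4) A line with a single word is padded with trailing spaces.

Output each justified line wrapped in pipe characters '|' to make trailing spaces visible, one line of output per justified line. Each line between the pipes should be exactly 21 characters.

Answer: |storm  telescope  ant|
|top  be  diamond slow|
|angry  open why river|
|yellow red banana    |

Derivation:
Line 1: ['storm', 'telescope', 'ant'] (min_width=19, slack=2)
Line 2: ['top', 'be', 'diamond', 'slow'] (min_width=19, slack=2)
Line 3: ['angry', 'open', 'why', 'river'] (min_width=20, slack=1)
Line 4: ['yellow', 'red', 'banana'] (min_width=17, slack=4)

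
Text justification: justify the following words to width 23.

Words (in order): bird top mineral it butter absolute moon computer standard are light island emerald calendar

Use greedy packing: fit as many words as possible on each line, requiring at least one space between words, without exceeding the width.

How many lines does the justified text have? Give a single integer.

Line 1: ['bird', 'top', 'mineral', 'it'] (min_width=19, slack=4)
Line 2: ['butter', 'absolute', 'moon'] (min_width=20, slack=3)
Line 3: ['computer', 'standard', 'are'] (min_width=21, slack=2)
Line 4: ['light', 'island', 'emerald'] (min_width=20, slack=3)
Line 5: ['calendar'] (min_width=8, slack=15)
Total lines: 5

Answer: 5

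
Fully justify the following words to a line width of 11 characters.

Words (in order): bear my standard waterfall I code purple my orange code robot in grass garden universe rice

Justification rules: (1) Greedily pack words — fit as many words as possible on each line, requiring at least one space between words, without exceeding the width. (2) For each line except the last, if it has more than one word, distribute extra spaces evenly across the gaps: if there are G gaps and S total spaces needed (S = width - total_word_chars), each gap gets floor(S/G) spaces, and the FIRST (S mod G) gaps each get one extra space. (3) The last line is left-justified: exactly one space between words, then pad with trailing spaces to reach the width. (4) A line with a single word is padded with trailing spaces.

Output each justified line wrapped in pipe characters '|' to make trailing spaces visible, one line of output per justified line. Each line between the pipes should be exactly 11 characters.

Answer: |bear     my|
|standard   |
|waterfall I|
|code purple|
|my   orange|
|code  robot|
|in    grass|
|garden     |
|universe   |
|rice       |

Derivation:
Line 1: ['bear', 'my'] (min_width=7, slack=4)
Line 2: ['standard'] (min_width=8, slack=3)
Line 3: ['waterfall', 'I'] (min_width=11, slack=0)
Line 4: ['code', 'purple'] (min_width=11, slack=0)
Line 5: ['my', 'orange'] (min_width=9, slack=2)
Line 6: ['code', 'robot'] (min_width=10, slack=1)
Line 7: ['in', 'grass'] (min_width=8, slack=3)
Line 8: ['garden'] (min_width=6, slack=5)
Line 9: ['universe'] (min_width=8, slack=3)
Line 10: ['rice'] (min_width=4, slack=7)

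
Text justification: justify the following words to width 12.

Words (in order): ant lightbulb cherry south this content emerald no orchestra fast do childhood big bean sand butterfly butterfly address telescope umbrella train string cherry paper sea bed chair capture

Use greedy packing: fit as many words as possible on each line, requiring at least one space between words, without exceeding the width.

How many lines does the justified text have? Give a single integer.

Line 1: ['ant'] (min_width=3, slack=9)
Line 2: ['lightbulb'] (min_width=9, slack=3)
Line 3: ['cherry', 'south'] (min_width=12, slack=0)
Line 4: ['this', 'content'] (min_width=12, slack=0)
Line 5: ['emerald', 'no'] (min_width=10, slack=2)
Line 6: ['orchestra'] (min_width=9, slack=3)
Line 7: ['fast', 'do'] (min_width=7, slack=5)
Line 8: ['childhood'] (min_width=9, slack=3)
Line 9: ['big', 'bean'] (min_width=8, slack=4)
Line 10: ['sand'] (min_width=4, slack=8)
Line 11: ['butterfly'] (min_width=9, slack=3)
Line 12: ['butterfly'] (min_width=9, slack=3)
Line 13: ['address'] (min_width=7, slack=5)
Line 14: ['telescope'] (min_width=9, slack=3)
Line 15: ['umbrella'] (min_width=8, slack=4)
Line 16: ['train', 'string'] (min_width=12, slack=0)
Line 17: ['cherry', 'paper'] (min_width=12, slack=0)
Line 18: ['sea', 'bed'] (min_width=7, slack=5)
Line 19: ['chair'] (min_width=5, slack=7)
Line 20: ['capture'] (min_width=7, slack=5)
Total lines: 20

Answer: 20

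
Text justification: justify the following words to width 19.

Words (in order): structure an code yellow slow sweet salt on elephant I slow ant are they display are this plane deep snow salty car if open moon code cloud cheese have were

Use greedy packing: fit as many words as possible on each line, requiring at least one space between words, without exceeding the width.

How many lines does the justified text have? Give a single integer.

Answer: 9

Derivation:
Line 1: ['structure', 'an', 'code'] (min_width=17, slack=2)
Line 2: ['yellow', 'slow', 'sweet'] (min_width=17, slack=2)
Line 3: ['salt', 'on', 'elephant', 'I'] (min_width=18, slack=1)
Line 4: ['slow', 'ant', 'are', 'they'] (min_width=17, slack=2)
Line 5: ['display', 'are', 'this'] (min_width=16, slack=3)
Line 6: ['plane', 'deep', 'snow'] (min_width=15, slack=4)
Line 7: ['salty', 'car', 'if', 'open'] (min_width=17, slack=2)
Line 8: ['moon', 'code', 'cloud'] (min_width=15, slack=4)
Line 9: ['cheese', 'have', 'were'] (min_width=16, slack=3)
Total lines: 9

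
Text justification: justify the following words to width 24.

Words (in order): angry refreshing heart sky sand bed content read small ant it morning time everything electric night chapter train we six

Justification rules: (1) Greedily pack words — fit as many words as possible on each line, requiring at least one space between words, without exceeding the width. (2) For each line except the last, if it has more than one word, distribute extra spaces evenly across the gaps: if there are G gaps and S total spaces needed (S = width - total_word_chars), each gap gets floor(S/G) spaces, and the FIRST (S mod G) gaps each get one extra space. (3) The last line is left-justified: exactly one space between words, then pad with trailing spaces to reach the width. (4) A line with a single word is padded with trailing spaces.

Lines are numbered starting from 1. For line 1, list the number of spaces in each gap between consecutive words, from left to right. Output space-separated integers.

Answer: 2 2

Derivation:
Line 1: ['angry', 'refreshing', 'heart'] (min_width=22, slack=2)
Line 2: ['sky', 'sand', 'bed', 'content'] (min_width=20, slack=4)
Line 3: ['read', 'small', 'ant', 'it'] (min_width=17, slack=7)
Line 4: ['morning', 'time', 'everything'] (min_width=23, slack=1)
Line 5: ['electric', 'night', 'chapter'] (min_width=22, slack=2)
Line 6: ['train', 'we', 'six'] (min_width=12, slack=12)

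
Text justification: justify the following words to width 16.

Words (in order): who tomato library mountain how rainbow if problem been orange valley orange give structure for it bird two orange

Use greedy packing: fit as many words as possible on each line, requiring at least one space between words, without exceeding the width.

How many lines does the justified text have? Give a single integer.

Line 1: ['who', 'tomato'] (min_width=10, slack=6)
Line 2: ['library', 'mountain'] (min_width=16, slack=0)
Line 3: ['how', 'rainbow', 'if'] (min_width=14, slack=2)
Line 4: ['problem', 'been'] (min_width=12, slack=4)
Line 5: ['orange', 'valley'] (min_width=13, slack=3)
Line 6: ['orange', 'give'] (min_width=11, slack=5)
Line 7: ['structure', 'for', 'it'] (min_width=16, slack=0)
Line 8: ['bird', 'two', 'orange'] (min_width=15, slack=1)
Total lines: 8

Answer: 8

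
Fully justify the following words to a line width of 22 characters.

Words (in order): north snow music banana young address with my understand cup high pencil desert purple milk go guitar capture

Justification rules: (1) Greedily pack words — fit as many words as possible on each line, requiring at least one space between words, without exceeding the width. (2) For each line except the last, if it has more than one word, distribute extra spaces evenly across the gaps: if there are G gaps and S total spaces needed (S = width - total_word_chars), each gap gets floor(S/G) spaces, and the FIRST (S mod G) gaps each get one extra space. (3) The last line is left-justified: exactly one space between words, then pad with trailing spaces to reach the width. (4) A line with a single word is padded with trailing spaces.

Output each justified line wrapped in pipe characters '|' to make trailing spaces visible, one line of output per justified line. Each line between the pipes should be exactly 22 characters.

Line 1: ['north', 'snow', 'music'] (min_width=16, slack=6)
Line 2: ['banana', 'young', 'address'] (min_width=20, slack=2)
Line 3: ['with', 'my', 'understand', 'cup'] (min_width=22, slack=0)
Line 4: ['high', 'pencil', 'desert'] (min_width=18, slack=4)
Line 5: ['purple', 'milk', 'go', 'guitar'] (min_width=21, slack=1)
Line 6: ['capture'] (min_width=7, slack=15)

Answer: |north    snow    music|
|banana  young  address|
|with my understand cup|
|high   pencil   desert|
|purple  milk go guitar|
|capture               |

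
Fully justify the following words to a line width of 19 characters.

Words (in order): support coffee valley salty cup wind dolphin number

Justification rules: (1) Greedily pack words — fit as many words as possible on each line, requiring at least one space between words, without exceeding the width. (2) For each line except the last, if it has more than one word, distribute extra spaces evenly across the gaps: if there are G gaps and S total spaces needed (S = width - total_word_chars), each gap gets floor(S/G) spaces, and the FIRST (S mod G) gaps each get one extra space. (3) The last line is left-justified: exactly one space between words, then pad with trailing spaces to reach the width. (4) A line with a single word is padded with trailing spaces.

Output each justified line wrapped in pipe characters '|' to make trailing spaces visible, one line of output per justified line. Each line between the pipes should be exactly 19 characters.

Answer: |support      coffee|
|valley   salty  cup|
|wind dolphin number|

Derivation:
Line 1: ['support', 'coffee'] (min_width=14, slack=5)
Line 2: ['valley', 'salty', 'cup'] (min_width=16, slack=3)
Line 3: ['wind', 'dolphin', 'number'] (min_width=19, slack=0)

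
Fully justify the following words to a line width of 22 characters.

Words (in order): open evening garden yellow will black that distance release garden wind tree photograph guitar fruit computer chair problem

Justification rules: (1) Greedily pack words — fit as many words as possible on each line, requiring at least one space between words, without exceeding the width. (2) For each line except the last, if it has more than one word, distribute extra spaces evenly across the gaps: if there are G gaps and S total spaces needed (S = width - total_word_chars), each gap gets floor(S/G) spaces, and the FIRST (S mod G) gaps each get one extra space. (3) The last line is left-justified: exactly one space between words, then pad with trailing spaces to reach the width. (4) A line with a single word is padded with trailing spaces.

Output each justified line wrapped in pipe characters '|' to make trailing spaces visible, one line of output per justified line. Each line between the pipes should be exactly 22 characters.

Answer: |open   evening  garden|
|yellow will black that|
|distance       release|
|garden    wind    tree|
|photograph      guitar|
|fruit  computer  chair|
|problem               |

Derivation:
Line 1: ['open', 'evening', 'garden'] (min_width=19, slack=3)
Line 2: ['yellow', 'will', 'black', 'that'] (min_width=22, slack=0)
Line 3: ['distance', 'release'] (min_width=16, slack=6)
Line 4: ['garden', 'wind', 'tree'] (min_width=16, slack=6)
Line 5: ['photograph', 'guitar'] (min_width=17, slack=5)
Line 6: ['fruit', 'computer', 'chair'] (min_width=20, slack=2)
Line 7: ['problem'] (min_width=7, slack=15)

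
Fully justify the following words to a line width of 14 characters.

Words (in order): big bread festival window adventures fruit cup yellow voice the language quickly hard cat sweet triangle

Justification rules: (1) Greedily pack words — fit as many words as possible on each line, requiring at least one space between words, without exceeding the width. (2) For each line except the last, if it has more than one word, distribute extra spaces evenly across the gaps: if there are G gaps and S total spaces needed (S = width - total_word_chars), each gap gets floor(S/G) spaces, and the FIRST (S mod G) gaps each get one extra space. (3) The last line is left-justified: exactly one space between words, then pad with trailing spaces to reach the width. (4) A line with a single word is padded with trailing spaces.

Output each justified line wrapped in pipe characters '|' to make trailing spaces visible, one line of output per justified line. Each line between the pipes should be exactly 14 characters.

Line 1: ['big', 'bread'] (min_width=9, slack=5)
Line 2: ['festival'] (min_width=8, slack=6)
Line 3: ['window'] (min_width=6, slack=8)
Line 4: ['adventures'] (min_width=10, slack=4)
Line 5: ['fruit', 'cup'] (min_width=9, slack=5)
Line 6: ['yellow', 'voice'] (min_width=12, slack=2)
Line 7: ['the', 'language'] (min_width=12, slack=2)
Line 8: ['quickly', 'hard'] (min_width=12, slack=2)
Line 9: ['cat', 'sweet'] (min_width=9, slack=5)
Line 10: ['triangle'] (min_width=8, slack=6)

Answer: |big      bread|
|festival      |
|window        |
|adventures    |
|fruit      cup|
|yellow   voice|
|the   language|
|quickly   hard|
|cat      sweet|
|triangle      |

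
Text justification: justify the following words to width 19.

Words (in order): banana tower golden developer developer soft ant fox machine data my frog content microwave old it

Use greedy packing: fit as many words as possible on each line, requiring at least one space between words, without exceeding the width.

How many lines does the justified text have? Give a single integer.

Line 1: ['banana', 'tower', 'golden'] (min_width=19, slack=0)
Line 2: ['developer', 'developer'] (min_width=19, slack=0)
Line 3: ['soft', 'ant', 'fox'] (min_width=12, slack=7)
Line 4: ['machine', 'data', 'my'] (min_width=15, slack=4)
Line 5: ['frog', 'content'] (min_width=12, slack=7)
Line 6: ['microwave', 'old', 'it'] (min_width=16, slack=3)
Total lines: 6

Answer: 6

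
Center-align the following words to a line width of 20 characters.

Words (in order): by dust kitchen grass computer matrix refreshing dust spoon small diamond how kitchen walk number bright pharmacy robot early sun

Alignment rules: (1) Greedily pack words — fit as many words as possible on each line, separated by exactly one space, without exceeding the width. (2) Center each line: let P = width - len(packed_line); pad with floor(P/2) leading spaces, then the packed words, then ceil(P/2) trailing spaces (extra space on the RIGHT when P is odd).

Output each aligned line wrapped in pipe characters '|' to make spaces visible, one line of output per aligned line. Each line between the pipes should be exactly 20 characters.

Answer: |  by dust kitchen   |
|   grass computer   |
| matrix refreshing  |
|  dust spoon small  |
|diamond how kitchen |
| walk number bright |
|pharmacy robot early|
|        sun         |

Derivation:
Line 1: ['by', 'dust', 'kitchen'] (min_width=15, slack=5)
Line 2: ['grass', 'computer'] (min_width=14, slack=6)
Line 3: ['matrix', 'refreshing'] (min_width=17, slack=3)
Line 4: ['dust', 'spoon', 'small'] (min_width=16, slack=4)
Line 5: ['diamond', 'how', 'kitchen'] (min_width=19, slack=1)
Line 6: ['walk', 'number', 'bright'] (min_width=18, slack=2)
Line 7: ['pharmacy', 'robot', 'early'] (min_width=20, slack=0)
Line 8: ['sun'] (min_width=3, slack=17)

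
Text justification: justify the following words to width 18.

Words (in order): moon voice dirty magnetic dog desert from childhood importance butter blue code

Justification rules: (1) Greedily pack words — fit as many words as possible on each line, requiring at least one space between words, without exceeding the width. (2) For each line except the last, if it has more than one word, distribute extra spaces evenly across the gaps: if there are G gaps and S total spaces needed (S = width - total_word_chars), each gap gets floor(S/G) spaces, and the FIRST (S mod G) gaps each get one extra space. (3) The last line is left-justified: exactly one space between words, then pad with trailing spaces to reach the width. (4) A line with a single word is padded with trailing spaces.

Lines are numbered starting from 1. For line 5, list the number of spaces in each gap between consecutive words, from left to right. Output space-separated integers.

Line 1: ['moon', 'voice', 'dirty'] (min_width=16, slack=2)
Line 2: ['magnetic', 'dog'] (min_width=12, slack=6)
Line 3: ['desert', 'from'] (min_width=11, slack=7)
Line 4: ['childhood'] (min_width=9, slack=9)
Line 5: ['importance', 'butter'] (min_width=17, slack=1)
Line 6: ['blue', 'code'] (min_width=9, slack=9)

Answer: 2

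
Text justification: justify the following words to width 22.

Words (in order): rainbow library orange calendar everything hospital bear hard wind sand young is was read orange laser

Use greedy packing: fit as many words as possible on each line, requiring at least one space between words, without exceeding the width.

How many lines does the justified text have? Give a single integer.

Line 1: ['rainbow', 'library', 'orange'] (min_width=22, slack=0)
Line 2: ['calendar', 'everything'] (min_width=19, slack=3)
Line 3: ['hospital', 'bear', 'hard'] (min_width=18, slack=4)
Line 4: ['wind', 'sand', 'young', 'is', 'was'] (min_width=22, slack=0)
Line 5: ['read', 'orange', 'laser'] (min_width=17, slack=5)
Total lines: 5

Answer: 5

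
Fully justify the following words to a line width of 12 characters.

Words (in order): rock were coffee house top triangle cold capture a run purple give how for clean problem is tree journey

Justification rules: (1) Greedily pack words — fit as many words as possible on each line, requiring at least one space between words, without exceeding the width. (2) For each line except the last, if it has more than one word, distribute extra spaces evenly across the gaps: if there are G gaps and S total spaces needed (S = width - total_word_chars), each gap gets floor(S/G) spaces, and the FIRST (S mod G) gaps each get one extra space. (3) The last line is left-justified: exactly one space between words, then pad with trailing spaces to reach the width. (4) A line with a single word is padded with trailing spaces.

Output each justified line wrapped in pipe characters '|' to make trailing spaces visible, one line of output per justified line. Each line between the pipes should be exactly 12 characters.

Answer: |rock    were|
|coffee house|
|top triangle|
|cold capture|
|a run purple|
|give how for|
|clean       |
|problem   is|
|tree journey|

Derivation:
Line 1: ['rock', 'were'] (min_width=9, slack=3)
Line 2: ['coffee', 'house'] (min_width=12, slack=0)
Line 3: ['top', 'triangle'] (min_width=12, slack=0)
Line 4: ['cold', 'capture'] (min_width=12, slack=0)
Line 5: ['a', 'run', 'purple'] (min_width=12, slack=0)
Line 6: ['give', 'how', 'for'] (min_width=12, slack=0)
Line 7: ['clean'] (min_width=5, slack=7)
Line 8: ['problem', 'is'] (min_width=10, slack=2)
Line 9: ['tree', 'journey'] (min_width=12, slack=0)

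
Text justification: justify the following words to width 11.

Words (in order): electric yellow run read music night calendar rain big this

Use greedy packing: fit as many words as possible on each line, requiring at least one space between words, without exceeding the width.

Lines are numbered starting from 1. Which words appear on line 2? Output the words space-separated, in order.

Line 1: ['electric'] (min_width=8, slack=3)
Line 2: ['yellow', 'run'] (min_width=10, slack=1)
Line 3: ['read', 'music'] (min_width=10, slack=1)
Line 4: ['night'] (min_width=5, slack=6)
Line 5: ['calendar'] (min_width=8, slack=3)
Line 6: ['rain', 'big'] (min_width=8, slack=3)
Line 7: ['this'] (min_width=4, slack=7)

Answer: yellow run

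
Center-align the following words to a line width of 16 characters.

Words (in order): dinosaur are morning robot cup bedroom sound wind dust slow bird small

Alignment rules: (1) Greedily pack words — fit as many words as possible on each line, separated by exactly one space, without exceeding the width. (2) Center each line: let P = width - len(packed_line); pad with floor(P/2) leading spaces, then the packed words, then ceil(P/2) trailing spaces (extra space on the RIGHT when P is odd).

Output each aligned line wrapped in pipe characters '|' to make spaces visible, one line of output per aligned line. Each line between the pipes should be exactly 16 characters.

Line 1: ['dinosaur', 'are'] (min_width=12, slack=4)
Line 2: ['morning', 'robot'] (min_width=13, slack=3)
Line 3: ['cup', 'bedroom'] (min_width=11, slack=5)
Line 4: ['sound', 'wind', 'dust'] (min_width=15, slack=1)
Line 5: ['slow', 'bird', 'small'] (min_width=15, slack=1)

Answer: |  dinosaur are  |
| morning robot  |
|  cup bedroom   |
|sound wind dust |
|slow bird small |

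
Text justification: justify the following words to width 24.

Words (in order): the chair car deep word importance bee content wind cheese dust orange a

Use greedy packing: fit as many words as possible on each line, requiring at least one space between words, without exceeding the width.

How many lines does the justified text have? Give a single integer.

Answer: 4

Derivation:
Line 1: ['the', 'chair', 'car', 'deep', 'word'] (min_width=23, slack=1)
Line 2: ['importance', 'bee', 'content'] (min_width=22, slack=2)
Line 3: ['wind', 'cheese', 'dust', 'orange'] (min_width=23, slack=1)
Line 4: ['a'] (min_width=1, slack=23)
Total lines: 4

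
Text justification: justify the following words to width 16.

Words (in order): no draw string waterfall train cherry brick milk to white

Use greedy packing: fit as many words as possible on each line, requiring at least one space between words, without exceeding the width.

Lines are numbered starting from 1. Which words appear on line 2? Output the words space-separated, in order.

Answer: waterfall train

Derivation:
Line 1: ['no', 'draw', 'string'] (min_width=14, slack=2)
Line 2: ['waterfall', 'train'] (min_width=15, slack=1)
Line 3: ['cherry', 'brick'] (min_width=12, slack=4)
Line 4: ['milk', 'to', 'white'] (min_width=13, slack=3)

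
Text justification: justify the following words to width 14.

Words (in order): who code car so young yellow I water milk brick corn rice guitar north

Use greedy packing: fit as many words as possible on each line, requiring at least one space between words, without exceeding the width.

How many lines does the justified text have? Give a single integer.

Line 1: ['who', 'code', 'car'] (min_width=12, slack=2)
Line 2: ['so', 'young'] (min_width=8, slack=6)
Line 3: ['yellow', 'I', 'water'] (min_width=14, slack=0)
Line 4: ['milk', 'brick'] (min_width=10, slack=4)
Line 5: ['corn', 'rice'] (min_width=9, slack=5)
Line 6: ['guitar', 'north'] (min_width=12, slack=2)
Total lines: 6

Answer: 6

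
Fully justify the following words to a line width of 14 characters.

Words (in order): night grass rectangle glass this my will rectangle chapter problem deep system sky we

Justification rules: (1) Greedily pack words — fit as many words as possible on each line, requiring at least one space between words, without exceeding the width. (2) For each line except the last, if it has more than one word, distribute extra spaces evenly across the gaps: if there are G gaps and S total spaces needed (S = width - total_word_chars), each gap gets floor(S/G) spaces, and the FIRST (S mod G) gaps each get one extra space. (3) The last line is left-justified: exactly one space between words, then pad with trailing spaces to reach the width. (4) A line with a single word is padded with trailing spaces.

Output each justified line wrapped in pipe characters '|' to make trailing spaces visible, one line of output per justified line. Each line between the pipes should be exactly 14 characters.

Line 1: ['night', 'grass'] (min_width=11, slack=3)
Line 2: ['rectangle'] (min_width=9, slack=5)
Line 3: ['glass', 'this', 'my'] (min_width=13, slack=1)
Line 4: ['will', 'rectangle'] (min_width=14, slack=0)
Line 5: ['chapter'] (min_width=7, slack=7)
Line 6: ['problem', 'deep'] (min_width=12, slack=2)
Line 7: ['system', 'sky', 'we'] (min_width=13, slack=1)

Answer: |night    grass|
|rectangle     |
|glass  this my|
|will rectangle|
|chapter       |
|problem   deep|
|system sky we |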